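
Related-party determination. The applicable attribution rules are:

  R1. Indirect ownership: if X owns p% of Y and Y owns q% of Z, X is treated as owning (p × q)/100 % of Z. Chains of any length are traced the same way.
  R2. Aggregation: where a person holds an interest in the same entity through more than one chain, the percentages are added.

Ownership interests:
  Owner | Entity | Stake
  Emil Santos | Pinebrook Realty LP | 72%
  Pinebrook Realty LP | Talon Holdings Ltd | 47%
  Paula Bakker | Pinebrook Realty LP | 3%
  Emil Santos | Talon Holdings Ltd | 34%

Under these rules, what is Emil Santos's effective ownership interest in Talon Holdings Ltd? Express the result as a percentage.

Chain via Pinebrook Realty LP (R1): 72% × 47% = 33.84% of Talon Holdings Ltd.
Direct interest in Talon Holdings Ltd: 34%.
Aggregating (R2): 33.84% + 34% = 67.84%.

67.84%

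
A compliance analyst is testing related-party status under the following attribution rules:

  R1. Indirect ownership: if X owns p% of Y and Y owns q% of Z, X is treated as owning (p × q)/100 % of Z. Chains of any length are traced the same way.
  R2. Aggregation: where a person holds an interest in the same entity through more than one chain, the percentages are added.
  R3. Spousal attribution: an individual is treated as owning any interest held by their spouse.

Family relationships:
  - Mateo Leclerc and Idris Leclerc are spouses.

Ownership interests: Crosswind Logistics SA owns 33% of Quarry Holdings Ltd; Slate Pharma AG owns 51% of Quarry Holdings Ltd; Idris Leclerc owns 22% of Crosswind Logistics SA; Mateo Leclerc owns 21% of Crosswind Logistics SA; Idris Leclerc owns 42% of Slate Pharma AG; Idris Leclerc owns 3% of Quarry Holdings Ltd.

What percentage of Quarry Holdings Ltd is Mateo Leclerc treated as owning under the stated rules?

By spousal attribution (R3), Mateo Leclerc is treated as also owning Idris Leclerc's interest in Crosswind Logistics SA, giving 21% + 22% = 43%.
By spousal attribution (R3), Mateo Leclerc is treated as owning Idris Leclerc's 42% interest in Slate Pharma AG.
By spousal attribution (R3), Mateo Leclerc is treated as owning Idris Leclerc's 3% interest in Quarry Holdings Ltd.
Chain via Crosswind Logistics SA (R1): 43% × 33% = 14.19% of Quarry Holdings Ltd.
Chain via Slate Pharma AG (R1): 42% × 51% = 21.42% of Quarry Holdings Ltd.
Direct interest in Quarry Holdings Ltd: 3%.
Aggregating (R2): 14.19% + 21.42% + 3% = 38.61%.

38.61%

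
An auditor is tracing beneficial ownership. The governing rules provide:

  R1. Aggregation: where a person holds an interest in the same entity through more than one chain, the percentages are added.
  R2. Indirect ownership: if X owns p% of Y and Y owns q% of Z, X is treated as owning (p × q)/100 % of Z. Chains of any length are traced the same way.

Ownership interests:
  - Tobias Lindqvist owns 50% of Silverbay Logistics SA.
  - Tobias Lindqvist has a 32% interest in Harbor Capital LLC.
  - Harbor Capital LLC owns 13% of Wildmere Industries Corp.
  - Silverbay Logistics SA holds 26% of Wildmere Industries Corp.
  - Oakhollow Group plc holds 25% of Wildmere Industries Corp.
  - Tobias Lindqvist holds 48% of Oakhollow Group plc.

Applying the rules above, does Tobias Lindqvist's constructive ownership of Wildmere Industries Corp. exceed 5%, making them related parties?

Chain via Oakhollow Group plc (R2): 48% × 25% = 12% of Wildmere Industries Corp.
Chain via Silverbay Logistics SA (R2): 50% × 26% = 13% of Wildmere Industries Corp.
Chain via Harbor Capital LLC (R2): 32% × 13% = 4.16% of Wildmere Industries Corp.
Aggregating (R1): 12% + 13% + 4.16% = 29.16%.
29.16% exceeds the 5% threshold, so Tobias is a related party to Wildmere Industries Corp.

Yes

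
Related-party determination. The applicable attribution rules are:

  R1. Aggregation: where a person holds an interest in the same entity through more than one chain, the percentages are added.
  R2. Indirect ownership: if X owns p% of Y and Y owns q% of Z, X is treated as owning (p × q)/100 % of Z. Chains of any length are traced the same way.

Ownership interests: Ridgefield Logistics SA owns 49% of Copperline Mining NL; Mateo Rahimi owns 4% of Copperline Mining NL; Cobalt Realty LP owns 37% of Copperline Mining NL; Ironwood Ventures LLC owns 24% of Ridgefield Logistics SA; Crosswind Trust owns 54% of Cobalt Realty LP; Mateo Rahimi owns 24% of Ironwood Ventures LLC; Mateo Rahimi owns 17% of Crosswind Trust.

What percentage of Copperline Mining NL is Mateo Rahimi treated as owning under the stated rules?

Chain via Crosswind Trust → Cobalt Realty LP (R2): 17% × 54% × 37% = 3.3966% of Copperline Mining NL.
Chain via Ironwood Ventures LLC → Ridgefield Logistics SA (R2): 24% × 24% × 49% = 2.8224% of Copperline Mining NL.
Direct interest in Copperline Mining NL: 4%.
Aggregating (R1): 3.3966% + 2.8224% + 4% = 10.219%.

10.219%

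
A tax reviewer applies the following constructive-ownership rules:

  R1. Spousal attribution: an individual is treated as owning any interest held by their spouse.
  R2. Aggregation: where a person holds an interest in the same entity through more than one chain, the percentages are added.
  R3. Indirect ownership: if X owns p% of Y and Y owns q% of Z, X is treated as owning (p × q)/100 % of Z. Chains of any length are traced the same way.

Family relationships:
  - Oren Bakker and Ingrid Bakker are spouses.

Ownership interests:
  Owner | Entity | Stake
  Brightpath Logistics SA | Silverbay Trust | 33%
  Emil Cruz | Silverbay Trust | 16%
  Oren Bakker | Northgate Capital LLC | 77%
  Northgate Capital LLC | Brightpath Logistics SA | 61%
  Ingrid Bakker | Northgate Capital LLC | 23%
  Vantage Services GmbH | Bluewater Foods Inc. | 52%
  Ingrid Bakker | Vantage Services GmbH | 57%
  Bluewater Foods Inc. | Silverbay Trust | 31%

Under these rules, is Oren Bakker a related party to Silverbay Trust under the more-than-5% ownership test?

Yes

By spousal attribution (R1), Oren Bakker is treated as also owning Ingrid Bakker's interest in Northgate Capital LLC, giving 77% + 23% = 100%.
By spousal attribution (R1), Oren Bakker is treated as owning Ingrid Bakker's 57% interest in Vantage Services GmbH.
Chain via Northgate Capital LLC → Brightpath Logistics SA (R3): 100% × 61% × 33% = 20.13% of Silverbay Trust.
Chain via Vantage Services GmbH → Bluewater Foods Inc. (R3): 57% × 52% × 31% = 9.1884% of Silverbay Trust.
Aggregating (R2): 20.13% + 9.1884% = 29.3184%.
29.3184% exceeds the 5% threshold, so Oren is a related party to Silverbay Trust.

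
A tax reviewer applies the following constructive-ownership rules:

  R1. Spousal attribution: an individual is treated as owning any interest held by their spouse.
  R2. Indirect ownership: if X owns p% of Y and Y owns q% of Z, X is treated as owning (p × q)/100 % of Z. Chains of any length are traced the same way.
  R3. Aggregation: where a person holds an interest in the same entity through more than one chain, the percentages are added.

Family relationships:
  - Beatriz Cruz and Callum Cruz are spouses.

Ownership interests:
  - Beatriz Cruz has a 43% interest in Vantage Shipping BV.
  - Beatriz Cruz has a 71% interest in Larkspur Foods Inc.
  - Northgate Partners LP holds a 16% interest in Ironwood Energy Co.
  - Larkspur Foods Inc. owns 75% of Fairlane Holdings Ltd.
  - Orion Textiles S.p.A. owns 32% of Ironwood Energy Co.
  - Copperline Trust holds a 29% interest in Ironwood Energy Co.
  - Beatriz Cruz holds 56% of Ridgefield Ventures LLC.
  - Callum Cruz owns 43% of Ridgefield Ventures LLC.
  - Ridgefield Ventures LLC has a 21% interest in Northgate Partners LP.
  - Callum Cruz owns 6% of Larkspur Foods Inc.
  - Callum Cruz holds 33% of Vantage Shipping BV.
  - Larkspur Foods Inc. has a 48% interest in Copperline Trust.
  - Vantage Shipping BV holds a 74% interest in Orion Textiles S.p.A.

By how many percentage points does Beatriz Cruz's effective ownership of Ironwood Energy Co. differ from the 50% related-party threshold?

17.9584

By spousal attribution (R1), Beatriz Cruz is treated as also owning Callum Cruz's interest in Larkspur Foods Inc, giving 71% + 6% = 77%.
By spousal attribution (R1), Beatriz Cruz is treated as also owning Callum Cruz's interest in Vantage Shipping BV, giving 43% + 33% = 76%.
By spousal attribution (R1), Beatriz Cruz is treated as also owning Callum Cruz's interest in Ridgefield Ventures LLC, giving 56% + 43% = 99%.
Chain via Larkspur Foods Inc. → Copperline Trust (R2): 77% × 48% × 29% = 10.7184% of Ironwood Energy Co.
Chain via Vantage Shipping BV → Orion Textiles S.p.A. (R2): 76% × 74% × 32% = 17.9968% of Ironwood Energy Co.
Chain via Ridgefield Ventures LLC → Northgate Partners LP (R2): 99% × 21% × 16% = 3.3264% of Ironwood Energy Co.
Aggregating (R3): 10.7184% + 17.9968% + 3.3264% = 32.0416%.
32.0416% falls short of the 50% threshold by 17.9584 percentage points.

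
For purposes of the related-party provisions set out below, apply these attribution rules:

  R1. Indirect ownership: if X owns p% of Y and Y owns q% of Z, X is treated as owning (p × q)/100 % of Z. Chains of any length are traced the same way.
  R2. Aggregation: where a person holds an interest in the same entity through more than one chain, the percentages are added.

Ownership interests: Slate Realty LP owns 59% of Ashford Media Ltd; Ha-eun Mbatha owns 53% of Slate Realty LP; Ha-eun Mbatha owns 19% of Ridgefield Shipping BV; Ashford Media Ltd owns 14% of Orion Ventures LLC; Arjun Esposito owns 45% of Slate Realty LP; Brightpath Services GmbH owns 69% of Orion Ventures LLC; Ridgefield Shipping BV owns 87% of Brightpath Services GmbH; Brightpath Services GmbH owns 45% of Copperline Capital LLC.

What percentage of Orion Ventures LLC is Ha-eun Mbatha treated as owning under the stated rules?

15.7835%

Chain via Slate Realty LP → Ashford Media Ltd (R1): 53% × 59% × 14% = 4.3778% of Orion Ventures LLC.
Chain via Ridgefield Shipping BV → Brightpath Services GmbH (R1): 19% × 87% × 69% = 11.4057% of Orion Ventures LLC.
Aggregating (R2): 4.3778% + 11.4057% = 15.7835%.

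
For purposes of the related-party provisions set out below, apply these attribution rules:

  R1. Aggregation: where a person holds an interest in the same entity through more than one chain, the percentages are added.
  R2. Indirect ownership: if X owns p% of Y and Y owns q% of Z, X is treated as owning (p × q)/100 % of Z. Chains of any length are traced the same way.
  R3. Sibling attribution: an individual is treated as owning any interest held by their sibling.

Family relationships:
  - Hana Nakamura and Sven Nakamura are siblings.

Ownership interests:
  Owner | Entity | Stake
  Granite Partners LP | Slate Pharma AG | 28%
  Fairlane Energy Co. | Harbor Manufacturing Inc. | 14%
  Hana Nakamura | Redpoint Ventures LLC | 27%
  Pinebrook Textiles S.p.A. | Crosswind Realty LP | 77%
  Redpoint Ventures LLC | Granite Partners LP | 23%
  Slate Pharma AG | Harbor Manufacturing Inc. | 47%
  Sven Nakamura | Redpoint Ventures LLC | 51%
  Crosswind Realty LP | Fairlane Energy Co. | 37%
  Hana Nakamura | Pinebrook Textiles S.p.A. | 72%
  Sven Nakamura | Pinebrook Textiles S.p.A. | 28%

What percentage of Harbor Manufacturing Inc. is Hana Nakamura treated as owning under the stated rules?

By sibling attribution (R3), Hana Nakamura is treated as also owning Sven Nakamura's interest in Redpoint Ventures LLC, giving 27% + 51% = 78%.
By sibling attribution (R3), Hana Nakamura is treated as also owning Sven Nakamura's interest in Pinebrook Textiles S.p.A, giving 72% + 28% = 100%.
Chain via Redpoint Ventures LLC → Granite Partners LP → Slate Pharma AG (R2): 78% × 23% × 28% × 47% = 2.360904% of Harbor Manufacturing Inc.
Chain via Pinebrook Textiles S.p.A. → Crosswind Realty LP → Fairlane Energy Co. (R2): 100% × 77% × 37% × 14% = 3.9886% of Harbor Manufacturing Inc.
Aggregating (R1): 2.360904% + 3.9886% = 6.349504%.

6.349504%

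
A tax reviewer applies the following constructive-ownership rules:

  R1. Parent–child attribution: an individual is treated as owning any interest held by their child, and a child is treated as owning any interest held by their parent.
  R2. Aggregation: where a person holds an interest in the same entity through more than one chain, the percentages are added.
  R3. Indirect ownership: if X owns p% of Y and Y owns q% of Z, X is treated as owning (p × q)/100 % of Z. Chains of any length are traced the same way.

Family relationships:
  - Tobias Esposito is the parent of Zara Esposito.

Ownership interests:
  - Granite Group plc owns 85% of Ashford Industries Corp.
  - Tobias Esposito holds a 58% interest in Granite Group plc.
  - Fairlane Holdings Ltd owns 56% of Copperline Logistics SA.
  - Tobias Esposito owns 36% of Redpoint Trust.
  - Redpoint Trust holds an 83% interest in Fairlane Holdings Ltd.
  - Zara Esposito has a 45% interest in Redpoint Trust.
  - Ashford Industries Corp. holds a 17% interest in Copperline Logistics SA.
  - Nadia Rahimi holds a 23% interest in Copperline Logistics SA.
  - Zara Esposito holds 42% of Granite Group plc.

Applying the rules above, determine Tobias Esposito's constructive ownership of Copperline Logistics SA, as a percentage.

52.0988%

By parent–child attribution (R1), Tobias Esposito is treated as also owning Zara Esposito's interest in Granite Group plc, giving 58% + 42% = 100%.
By parent–child attribution (R1), Tobias Esposito is treated as also owning Zara Esposito's interest in Redpoint Trust, giving 36% + 45% = 81%.
Chain via Granite Group plc → Ashford Industries Corp. (R3): 100% × 85% × 17% = 14.45% of Copperline Logistics SA.
Chain via Redpoint Trust → Fairlane Holdings Ltd (R3): 81% × 83% × 56% = 37.6488% of Copperline Logistics SA.
Aggregating (R2): 14.45% + 37.6488% = 52.0988%.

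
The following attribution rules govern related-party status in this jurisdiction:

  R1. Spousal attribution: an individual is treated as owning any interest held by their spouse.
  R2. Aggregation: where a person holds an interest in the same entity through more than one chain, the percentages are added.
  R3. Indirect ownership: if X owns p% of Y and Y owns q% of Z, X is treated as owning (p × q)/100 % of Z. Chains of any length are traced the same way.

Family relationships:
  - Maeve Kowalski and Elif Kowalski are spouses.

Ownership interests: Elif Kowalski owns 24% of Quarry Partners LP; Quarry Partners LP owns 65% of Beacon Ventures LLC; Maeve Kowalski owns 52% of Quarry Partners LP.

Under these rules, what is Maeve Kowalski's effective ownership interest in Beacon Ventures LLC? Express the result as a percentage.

49.4%

By spousal attribution (R1), Maeve Kowalski is treated as also owning Elif Kowalski's interest in Quarry Partners LP, giving 52% + 24% = 76%.
Chain via Quarry Partners LP (R3): 76% × 65% = 49.4% of Beacon Ventures LLC.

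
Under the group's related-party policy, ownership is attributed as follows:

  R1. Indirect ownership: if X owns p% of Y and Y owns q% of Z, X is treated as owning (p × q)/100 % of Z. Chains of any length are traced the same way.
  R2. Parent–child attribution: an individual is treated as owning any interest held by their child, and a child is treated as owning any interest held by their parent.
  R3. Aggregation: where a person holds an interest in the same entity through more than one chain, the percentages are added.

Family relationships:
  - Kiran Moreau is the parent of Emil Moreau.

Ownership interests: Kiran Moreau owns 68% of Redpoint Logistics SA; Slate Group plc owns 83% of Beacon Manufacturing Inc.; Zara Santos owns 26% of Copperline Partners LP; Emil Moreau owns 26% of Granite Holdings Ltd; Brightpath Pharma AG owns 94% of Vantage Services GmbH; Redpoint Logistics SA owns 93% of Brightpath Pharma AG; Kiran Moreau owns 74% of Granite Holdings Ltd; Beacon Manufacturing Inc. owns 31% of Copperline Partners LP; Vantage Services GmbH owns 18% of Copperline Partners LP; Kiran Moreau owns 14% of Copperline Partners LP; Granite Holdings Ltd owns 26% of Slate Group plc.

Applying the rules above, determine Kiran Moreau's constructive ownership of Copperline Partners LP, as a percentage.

31.390008%

By parent–child attribution (R2), Kiran Moreau is treated as also owning Emil Moreau's interest in Granite Holdings Ltd, giving 74% + 26% = 100%.
Chain via Redpoint Logistics SA → Brightpath Pharma AG → Vantage Services GmbH (R1): 68% × 93% × 94% × 18% = 10.700208% of Copperline Partners LP.
Chain via Granite Holdings Ltd → Slate Group plc → Beacon Manufacturing Inc. (R1): 100% × 26% × 83% × 31% = 6.6898% of Copperline Partners LP.
Direct interest in Copperline Partners LP: 14%.
Aggregating (R3): 10.700208% + 6.6898% + 14% = 31.390008%.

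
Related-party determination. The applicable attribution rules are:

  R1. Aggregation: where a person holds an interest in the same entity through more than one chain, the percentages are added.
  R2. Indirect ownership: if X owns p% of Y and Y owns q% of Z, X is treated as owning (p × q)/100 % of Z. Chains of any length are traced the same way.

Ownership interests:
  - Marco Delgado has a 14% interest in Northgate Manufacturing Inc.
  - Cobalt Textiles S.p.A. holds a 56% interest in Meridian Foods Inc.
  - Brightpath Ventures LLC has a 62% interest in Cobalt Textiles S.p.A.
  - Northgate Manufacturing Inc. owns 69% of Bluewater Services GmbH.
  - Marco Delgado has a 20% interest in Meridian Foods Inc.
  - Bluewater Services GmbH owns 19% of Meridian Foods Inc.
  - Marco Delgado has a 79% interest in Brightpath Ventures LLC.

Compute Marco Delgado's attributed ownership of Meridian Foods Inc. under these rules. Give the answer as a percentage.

49.2642%

Chain via Brightpath Ventures LLC → Cobalt Textiles S.p.A. (R2): 79% × 62% × 56% = 27.4288% of Meridian Foods Inc.
Chain via Northgate Manufacturing Inc. → Bluewater Services GmbH (R2): 14% × 69% × 19% = 1.8354% of Meridian Foods Inc.
Direct interest in Meridian Foods Inc: 20%.
Aggregating (R1): 27.4288% + 1.8354% + 20% = 49.2642%.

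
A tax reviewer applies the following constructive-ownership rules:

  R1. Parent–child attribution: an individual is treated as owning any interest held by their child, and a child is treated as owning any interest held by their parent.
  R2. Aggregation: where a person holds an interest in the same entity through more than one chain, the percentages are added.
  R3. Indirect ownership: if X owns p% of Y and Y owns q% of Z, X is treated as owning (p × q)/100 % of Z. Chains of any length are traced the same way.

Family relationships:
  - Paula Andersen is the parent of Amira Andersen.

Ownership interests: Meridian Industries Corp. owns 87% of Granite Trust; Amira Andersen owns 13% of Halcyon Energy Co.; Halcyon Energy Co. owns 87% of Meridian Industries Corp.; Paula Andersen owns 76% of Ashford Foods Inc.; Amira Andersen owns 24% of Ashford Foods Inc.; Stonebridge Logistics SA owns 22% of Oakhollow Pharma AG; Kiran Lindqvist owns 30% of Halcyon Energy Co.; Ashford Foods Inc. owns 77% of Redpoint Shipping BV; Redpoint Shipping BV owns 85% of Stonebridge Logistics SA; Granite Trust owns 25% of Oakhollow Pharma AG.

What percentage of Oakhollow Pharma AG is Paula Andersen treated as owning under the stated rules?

By parent–child attribution (R1), Paula Andersen is treated as also owning Amira Andersen's interest in Ashford Foods Inc, giving 76% + 24% = 100%.
By parent–child attribution (R1), Paula Andersen is treated as owning Amira Andersen's 13% interest in Halcyon Energy Co.
Chain via Ashford Foods Inc. → Redpoint Shipping BV → Stonebridge Logistics SA (R3): 100% × 77% × 85% × 22% = 14.399% of Oakhollow Pharma AG.
Chain via Halcyon Energy Co. → Meridian Industries Corp. → Granite Trust (R3): 13% × 87% × 87% × 25% = 2.459925% of Oakhollow Pharma AG.
Aggregating (R2): 14.399% + 2.459925% = 16.858925%.

16.858925%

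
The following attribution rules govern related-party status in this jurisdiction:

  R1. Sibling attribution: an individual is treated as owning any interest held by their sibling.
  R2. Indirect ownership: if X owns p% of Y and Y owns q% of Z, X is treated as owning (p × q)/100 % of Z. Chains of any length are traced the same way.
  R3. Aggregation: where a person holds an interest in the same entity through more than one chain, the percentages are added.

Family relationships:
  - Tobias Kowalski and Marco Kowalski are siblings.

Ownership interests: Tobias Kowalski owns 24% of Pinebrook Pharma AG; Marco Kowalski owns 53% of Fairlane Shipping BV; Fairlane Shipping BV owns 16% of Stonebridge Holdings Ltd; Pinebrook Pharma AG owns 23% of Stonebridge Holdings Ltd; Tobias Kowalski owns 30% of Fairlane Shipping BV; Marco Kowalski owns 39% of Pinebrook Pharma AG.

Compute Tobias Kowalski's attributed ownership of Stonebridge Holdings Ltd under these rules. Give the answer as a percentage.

27.77%

By sibling attribution (R1), Tobias Kowalski is treated as also owning Marco Kowalski's interest in Fairlane Shipping BV, giving 30% + 53% = 83%.
By sibling attribution (R1), Tobias Kowalski is treated as also owning Marco Kowalski's interest in Pinebrook Pharma AG, giving 24% + 39% = 63%.
Chain via Fairlane Shipping BV (R2): 83% × 16% = 13.28% of Stonebridge Holdings Ltd.
Chain via Pinebrook Pharma AG (R2): 63% × 23% = 14.49% of Stonebridge Holdings Ltd.
Aggregating (R3): 13.28% + 14.49% = 27.77%.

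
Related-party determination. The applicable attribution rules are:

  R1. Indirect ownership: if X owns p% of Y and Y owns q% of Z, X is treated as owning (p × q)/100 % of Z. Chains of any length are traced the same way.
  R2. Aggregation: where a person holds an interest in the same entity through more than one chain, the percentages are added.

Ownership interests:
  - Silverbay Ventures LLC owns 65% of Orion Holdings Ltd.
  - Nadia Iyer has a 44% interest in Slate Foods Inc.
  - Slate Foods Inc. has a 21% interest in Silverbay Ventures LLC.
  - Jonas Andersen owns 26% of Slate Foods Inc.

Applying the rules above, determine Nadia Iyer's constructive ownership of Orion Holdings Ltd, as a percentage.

Chain via Slate Foods Inc. → Silverbay Ventures LLC (R1): 44% × 21% × 65% = 6.006% of Orion Holdings Ltd.

6.006%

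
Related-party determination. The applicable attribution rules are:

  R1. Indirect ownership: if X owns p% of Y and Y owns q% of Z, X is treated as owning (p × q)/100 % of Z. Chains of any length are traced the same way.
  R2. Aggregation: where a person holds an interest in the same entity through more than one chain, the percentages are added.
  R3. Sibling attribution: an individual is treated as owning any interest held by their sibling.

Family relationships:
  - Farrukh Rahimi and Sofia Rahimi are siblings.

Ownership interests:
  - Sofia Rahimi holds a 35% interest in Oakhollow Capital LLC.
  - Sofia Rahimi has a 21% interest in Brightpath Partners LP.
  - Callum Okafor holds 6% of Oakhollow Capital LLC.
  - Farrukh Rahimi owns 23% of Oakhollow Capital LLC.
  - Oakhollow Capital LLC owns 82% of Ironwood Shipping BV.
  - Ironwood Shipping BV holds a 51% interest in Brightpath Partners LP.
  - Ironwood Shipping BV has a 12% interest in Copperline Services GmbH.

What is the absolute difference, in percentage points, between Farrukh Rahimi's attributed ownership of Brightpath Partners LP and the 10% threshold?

By sibling attribution (R3), Farrukh Rahimi is treated as also owning Sofia Rahimi's interest in Oakhollow Capital LLC, giving 23% + 35% = 58%.
By sibling attribution (R3), Farrukh Rahimi is treated as owning Sofia Rahimi's 21% interest in Brightpath Partners LP.
Chain via Oakhollow Capital LLC → Ironwood Shipping BV (R1): 58% × 82% × 51% = 24.2556% of Brightpath Partners LP.
Direct interest in Brightpath Partners LP: 21%.
Aggregating (R2): 24.2556% + 21% = 45.2556%.
45.2556% exceeds the 10% threshold by 35.2556 percentage points.

35.2556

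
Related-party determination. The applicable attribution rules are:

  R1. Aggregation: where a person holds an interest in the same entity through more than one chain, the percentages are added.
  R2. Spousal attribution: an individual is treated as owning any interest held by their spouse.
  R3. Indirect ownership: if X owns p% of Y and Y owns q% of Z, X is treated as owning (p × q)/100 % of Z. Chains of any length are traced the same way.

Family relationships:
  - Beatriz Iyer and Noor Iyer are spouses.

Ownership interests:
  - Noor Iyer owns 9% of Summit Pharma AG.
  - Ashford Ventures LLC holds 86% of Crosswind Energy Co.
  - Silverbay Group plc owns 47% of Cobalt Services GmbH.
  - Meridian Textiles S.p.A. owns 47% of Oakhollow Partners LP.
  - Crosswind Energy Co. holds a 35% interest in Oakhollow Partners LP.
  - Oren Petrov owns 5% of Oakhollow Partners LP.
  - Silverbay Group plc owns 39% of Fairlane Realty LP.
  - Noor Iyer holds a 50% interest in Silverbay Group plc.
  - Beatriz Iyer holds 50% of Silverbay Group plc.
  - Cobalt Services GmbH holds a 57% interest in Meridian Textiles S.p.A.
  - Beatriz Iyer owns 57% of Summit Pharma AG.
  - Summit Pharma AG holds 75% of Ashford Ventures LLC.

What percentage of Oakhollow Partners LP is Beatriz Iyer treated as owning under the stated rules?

By spousal attribution (R2), Beatriz Iyer is treated as also owning Noor Iyer's interest in Silverbay Group plc, giving 50% + 50% = 100%.
By spousal attribution (R2), Beatriz Iyer is treated as also owning Noor Iyer's interest in Summit Pharma AG, giving 57% + 9% = 66%.
Chain via Silverbay Group plc → Cobalt Services GmbH → Meridian Textiles S.p.A. (R3): 100% × 47% × 57% × 47% = 12.5913% of Oakhollow Partners LP.
Chain via Summit Pharma AG → Ashford Ventures LLC → Crosswind Energy Co. (R3): 66% × 75% × 86% × 35% = 14.8995% of Oakhollow Partners LP.
Aggregating (R1): 12.5913% + 14.8995% = 27.4908%.

27.4908%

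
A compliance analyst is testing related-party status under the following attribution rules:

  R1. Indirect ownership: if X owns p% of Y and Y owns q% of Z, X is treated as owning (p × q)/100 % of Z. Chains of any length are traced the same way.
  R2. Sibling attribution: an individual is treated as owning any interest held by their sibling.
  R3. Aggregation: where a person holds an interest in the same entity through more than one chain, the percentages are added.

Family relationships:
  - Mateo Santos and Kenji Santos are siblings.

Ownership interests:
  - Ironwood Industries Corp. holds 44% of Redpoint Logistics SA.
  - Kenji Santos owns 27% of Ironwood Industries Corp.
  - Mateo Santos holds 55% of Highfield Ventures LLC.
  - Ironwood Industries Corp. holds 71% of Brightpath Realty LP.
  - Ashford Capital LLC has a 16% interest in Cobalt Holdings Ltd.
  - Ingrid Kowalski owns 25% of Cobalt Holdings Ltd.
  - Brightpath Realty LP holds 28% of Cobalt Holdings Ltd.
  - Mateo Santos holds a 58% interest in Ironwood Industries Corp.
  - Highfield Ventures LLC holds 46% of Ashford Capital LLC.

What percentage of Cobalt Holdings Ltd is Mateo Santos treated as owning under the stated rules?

20.946%

By sibling attribution (R2), Mateo Santos is treated as also owning Kenji Santos's interest in Ironwood Industries Corp, giving 58% + 27% = 85%.
Chain via Highfield Ventures LLC → Ashford Capital LLC (R1): 55% × 46% × 16% = 4.048% of Cobalt Holdings Ltd.
Chain via Ironwood Industries Corp. → Brightpath Realty LP (R1): 85% × 71% × 28% = 16.898% of Cobalt Holdings Ltd.
Aggregating (R3): 4.048% + 16.898% = 20.946%.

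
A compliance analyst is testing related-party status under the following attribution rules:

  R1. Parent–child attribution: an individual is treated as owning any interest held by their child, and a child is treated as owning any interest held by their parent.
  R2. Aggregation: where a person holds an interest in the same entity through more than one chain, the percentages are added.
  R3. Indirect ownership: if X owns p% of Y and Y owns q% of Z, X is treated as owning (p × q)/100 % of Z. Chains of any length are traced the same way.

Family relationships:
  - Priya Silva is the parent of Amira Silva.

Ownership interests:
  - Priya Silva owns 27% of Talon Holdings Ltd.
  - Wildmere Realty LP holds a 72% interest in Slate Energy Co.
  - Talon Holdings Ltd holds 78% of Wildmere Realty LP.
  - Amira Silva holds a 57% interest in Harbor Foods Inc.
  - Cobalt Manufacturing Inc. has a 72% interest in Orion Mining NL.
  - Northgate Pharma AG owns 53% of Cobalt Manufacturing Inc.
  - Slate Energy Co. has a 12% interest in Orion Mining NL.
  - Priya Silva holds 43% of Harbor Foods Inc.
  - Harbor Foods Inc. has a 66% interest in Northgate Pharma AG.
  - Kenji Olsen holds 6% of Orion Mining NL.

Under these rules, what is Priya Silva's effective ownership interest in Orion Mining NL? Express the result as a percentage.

27.005184%

By parent–child attribution (R1), Priya Silva is treated as also owning Amira Silva's interest in Harbor Foods Inc, giving 43% + 57% = 100%.
Chain via Harbor Foods Inc. → Northgate Pharma AG → Cobalt Manufacturing Inc. (R3): 100% × 66% × 53% × 72% = 25.1856% of Orion Mining NL.
Chain via Talon Holdings Ltd → Wildmere Realty LP → Slate Energy Co. (R3): 27% × 78% × 72% × 12% = 1.819584% of Orion Mining NL.
Aggregating (R2): 25.1856% + 1.819584% = 27.005184%.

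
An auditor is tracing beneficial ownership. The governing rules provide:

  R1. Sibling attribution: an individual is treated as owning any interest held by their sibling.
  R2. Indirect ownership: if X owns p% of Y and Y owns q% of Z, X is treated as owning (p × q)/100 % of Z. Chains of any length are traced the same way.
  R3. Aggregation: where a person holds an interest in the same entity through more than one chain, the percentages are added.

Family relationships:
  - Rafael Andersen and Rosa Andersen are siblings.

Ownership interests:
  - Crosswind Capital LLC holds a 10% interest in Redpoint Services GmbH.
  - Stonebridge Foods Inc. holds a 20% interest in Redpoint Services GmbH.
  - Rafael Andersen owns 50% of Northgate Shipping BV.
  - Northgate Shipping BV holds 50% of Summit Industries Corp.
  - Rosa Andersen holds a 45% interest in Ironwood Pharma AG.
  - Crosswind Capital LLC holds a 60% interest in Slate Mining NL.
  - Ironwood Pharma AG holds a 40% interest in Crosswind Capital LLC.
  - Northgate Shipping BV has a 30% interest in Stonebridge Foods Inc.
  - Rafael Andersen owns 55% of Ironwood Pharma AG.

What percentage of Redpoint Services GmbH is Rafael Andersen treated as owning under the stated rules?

7%

By sibling attribution (R1), Rafael Andersen is treated as also owning Rosa Andersen's interest in Ironwood Pharma AG, giving 55% + 45% = 100%.
Chain via Northgate Shipping BV → Stonebridge Foods Inc. (R2): 50% × 30% × 20% = 3% of Redpoint Services GmbH.
Chain via Ironwood Pharma AG → Crosswind Capital LLC (R2): 100% × 40% × 10% = 4% of Redpoint Services GmbH.
Aggregating (R3): 3% + 4% = 7%.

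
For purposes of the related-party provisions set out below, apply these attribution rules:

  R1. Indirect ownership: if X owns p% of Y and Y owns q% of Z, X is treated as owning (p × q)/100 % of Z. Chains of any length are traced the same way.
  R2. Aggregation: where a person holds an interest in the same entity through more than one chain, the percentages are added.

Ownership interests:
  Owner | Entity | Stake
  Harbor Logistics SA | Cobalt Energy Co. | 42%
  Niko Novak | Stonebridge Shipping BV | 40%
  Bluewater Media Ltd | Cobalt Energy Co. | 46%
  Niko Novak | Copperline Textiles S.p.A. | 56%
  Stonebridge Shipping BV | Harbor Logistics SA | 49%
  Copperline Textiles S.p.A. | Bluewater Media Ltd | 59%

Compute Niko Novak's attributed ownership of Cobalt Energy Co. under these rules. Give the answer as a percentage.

23.4304%

Chain via Copperline Textiles S.p.A. → Bluewater Media Ltd (R1): 56% × 59% × 46% = 15.1984% of Cobalt Energy Co.
Chain via Stonebridge Shipping BV → Harbor Logistics SA (R1): 40% × 49% × 42% = 8.232% of Cobalt Energy Co.
Aggregating (R2): 15.1984% + 8.232% = 23.4304%.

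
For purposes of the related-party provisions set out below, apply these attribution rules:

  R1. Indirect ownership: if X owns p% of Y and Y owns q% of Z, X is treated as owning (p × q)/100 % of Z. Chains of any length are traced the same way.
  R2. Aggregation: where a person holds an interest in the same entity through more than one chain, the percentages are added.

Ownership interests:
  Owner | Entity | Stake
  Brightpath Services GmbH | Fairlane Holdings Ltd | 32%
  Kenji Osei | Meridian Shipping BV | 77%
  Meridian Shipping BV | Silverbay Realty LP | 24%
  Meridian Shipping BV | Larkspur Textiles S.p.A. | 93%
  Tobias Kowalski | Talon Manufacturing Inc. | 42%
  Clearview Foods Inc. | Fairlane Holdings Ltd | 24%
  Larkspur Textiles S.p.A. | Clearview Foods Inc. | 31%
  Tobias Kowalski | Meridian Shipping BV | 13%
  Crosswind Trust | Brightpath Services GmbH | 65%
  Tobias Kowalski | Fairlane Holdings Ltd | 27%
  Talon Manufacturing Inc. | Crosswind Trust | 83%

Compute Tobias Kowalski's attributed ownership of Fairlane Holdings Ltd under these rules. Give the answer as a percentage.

Chain via Talon Manufacturing Inc. → Crosswind Trust → Brightpath Services GmbH (R1): 42% × 83% × 65% × 32% = 7.25088% of Fairlane Holdings Ltd.
Chain via Meridian Shipping BV → Larkspur Textiles S.p.A. → Clearview Foods Inc. (R1): 13% × 93% × 31% × 24% = 0.899496% of Fairlane Holdings Ltd.
Direct interest in Fairlane Holdings Ltd: 27%.
Aggregating (R2): 7.25088% + 0.899496% + 27% = 35.150376%.

35.150376%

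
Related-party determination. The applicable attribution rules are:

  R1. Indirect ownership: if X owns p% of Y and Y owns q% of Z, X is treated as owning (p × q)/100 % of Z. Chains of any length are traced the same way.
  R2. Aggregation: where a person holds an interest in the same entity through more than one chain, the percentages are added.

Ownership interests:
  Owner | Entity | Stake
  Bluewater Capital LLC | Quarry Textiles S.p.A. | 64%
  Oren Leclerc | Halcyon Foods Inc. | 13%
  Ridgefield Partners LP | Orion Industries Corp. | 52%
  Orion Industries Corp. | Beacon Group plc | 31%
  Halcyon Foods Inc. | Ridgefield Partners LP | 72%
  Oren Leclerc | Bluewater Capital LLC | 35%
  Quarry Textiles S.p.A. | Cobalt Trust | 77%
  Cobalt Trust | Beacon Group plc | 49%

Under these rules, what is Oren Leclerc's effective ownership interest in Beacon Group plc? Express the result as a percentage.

Chain via Bluewater Capital LLC → Quarry Textiles S.p.A. → Cobalt Trust (R1): 35% × 64% × 77% × 49% = 8.45152% of Beacon Group plc.
Chain via Halcyon Foods Inc. → Ridgefield Partners LP → Orion Industries Corp. (R1): 13% × 72% × 52% × 31% = 1.508832% of Beacon Group plc.
Aggregating (R2): 8.45152% + 1.508832% = 9.960352%.

9.960352%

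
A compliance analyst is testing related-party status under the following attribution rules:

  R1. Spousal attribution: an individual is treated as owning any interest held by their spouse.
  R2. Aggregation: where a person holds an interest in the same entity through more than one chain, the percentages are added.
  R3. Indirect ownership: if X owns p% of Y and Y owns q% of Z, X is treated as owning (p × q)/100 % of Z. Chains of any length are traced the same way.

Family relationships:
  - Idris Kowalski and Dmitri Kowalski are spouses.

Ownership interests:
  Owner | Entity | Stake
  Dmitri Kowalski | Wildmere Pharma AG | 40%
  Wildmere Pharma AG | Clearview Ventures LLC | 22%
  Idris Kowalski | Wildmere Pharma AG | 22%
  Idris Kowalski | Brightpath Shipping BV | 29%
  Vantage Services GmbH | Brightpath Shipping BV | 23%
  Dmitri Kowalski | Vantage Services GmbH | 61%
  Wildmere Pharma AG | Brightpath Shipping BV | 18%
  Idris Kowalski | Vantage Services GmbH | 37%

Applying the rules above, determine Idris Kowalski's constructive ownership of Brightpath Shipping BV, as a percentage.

By spousal attribution (R1), Idris Kowalski is treated as also owning Dmitri Kowalski's interest in Wildmere Pharma AG, giving 22% + 40% = 62%.
By spousal attribution (R1), Idris Kowalski is treated as also owning Dmitri Kowalski's interest in Vantage Services GmbH, giving 37% + 61% = 98%.
Chain via Wildmere Pharma AG (R3): 62% × 18% = 11.16% of Brightpath Shipping BV.
Chain via Vantage Services GmbH (R3): 98% × 23% = 22.54% of Brightpath Shipping BV.
Direct interest in Brightpath Shipping BV: 29%.
Aggregating (R2): 11.16% + 22.54% + 29% = 62.7%.

62.7%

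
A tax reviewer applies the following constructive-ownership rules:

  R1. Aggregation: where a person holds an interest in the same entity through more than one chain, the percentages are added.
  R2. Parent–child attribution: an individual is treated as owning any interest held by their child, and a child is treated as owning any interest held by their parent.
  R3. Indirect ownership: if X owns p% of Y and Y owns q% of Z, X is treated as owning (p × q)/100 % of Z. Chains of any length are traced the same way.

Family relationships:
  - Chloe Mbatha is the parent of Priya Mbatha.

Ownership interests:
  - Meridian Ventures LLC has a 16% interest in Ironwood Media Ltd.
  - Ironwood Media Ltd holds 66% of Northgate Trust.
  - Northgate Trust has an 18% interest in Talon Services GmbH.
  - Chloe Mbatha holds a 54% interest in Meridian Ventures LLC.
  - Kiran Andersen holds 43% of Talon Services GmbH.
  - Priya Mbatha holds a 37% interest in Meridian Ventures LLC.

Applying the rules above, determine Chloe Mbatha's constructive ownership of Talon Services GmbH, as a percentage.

1.729728%

By parent–child attribution (R2), Chloe Mbatha is treated as also owning Priya Mbatha's interest in Meridian Ventures LLC, giving 54% + 37% = 91%.
Chain via Meridian Ventures LLC → Ironwood Media Ltd → Northgate Trust (R3): 91% × 16% × 66% × 18% = 1.729728% of Talon Services GmbH.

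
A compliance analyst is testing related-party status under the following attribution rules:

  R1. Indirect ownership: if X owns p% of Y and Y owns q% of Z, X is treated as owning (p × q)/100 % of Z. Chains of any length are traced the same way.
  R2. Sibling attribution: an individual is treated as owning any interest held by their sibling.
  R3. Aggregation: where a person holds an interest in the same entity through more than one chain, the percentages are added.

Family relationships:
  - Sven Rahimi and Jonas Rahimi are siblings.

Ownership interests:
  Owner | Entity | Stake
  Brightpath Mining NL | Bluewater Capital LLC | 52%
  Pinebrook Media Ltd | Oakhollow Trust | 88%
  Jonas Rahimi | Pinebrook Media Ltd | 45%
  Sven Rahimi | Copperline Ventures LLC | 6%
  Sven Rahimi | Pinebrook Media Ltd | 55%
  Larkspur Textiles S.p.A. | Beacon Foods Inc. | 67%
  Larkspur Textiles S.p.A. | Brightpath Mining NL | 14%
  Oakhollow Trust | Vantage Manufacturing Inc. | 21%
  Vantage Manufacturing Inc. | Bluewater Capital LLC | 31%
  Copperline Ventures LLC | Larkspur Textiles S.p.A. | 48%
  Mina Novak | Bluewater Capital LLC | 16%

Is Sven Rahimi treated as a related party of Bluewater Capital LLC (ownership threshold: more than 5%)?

By sibling attribution (R2), Sven Rahimi is treated as also owning Jonas Rahimi's interest in Pinebrook Media Ltd, giving 55% + 45% = 100%.
Chain via Pinebrook Media Ltd → Oakhollow Trust → Vantage Manufacturing Inc. (R1): 100% × 88% × 21% × 31% = 5.7288% of Bluewater Capital LLC.
Chain via Copperline Ventures LLC → Larkspur Textiles S.p.A. → Brightpath Mining NL (R1): 6% × 48% × 14% × 52% = 0.209664% of Bluewater Capital LLC.
Aggregating (R3): 5.7288% + 0.209664% = 5.938464%.
5.938464% exceeds the 5% threshold, so Sven is a related party to Bluewater Capital LLC.

Yes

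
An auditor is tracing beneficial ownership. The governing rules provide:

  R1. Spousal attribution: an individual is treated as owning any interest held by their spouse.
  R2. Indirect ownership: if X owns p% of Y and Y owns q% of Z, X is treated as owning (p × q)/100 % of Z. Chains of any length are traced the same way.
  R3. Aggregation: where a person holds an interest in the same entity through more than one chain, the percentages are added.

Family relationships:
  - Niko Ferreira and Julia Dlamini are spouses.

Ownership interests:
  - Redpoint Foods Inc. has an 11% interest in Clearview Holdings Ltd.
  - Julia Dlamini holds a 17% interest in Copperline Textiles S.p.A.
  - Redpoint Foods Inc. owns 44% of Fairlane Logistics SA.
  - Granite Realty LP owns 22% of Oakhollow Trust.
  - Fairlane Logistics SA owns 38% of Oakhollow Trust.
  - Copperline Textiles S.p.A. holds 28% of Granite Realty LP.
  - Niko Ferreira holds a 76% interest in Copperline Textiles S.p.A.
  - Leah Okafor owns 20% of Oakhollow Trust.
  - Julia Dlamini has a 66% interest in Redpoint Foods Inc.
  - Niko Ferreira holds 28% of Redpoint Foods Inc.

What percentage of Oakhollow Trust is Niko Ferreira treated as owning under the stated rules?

21.4456%

By spousal attribution (R1), Niko Ferreira is treated as also owning Julia Dlamini's interest in Redpoint Foods Inc, giving 28% + 66% = 94%.
By spousal attribution (R1), Niko Ferreira is treated as also owning Julia Dlamini's interest in Copperline Textiles S.p.A, giving 76% + 17% = 93%.
Chain via Redpoint Foods Inc. → Fairlane Logistics SA (R2): 94% × 44% × 38% = 15.7168% of Oakhollow Trust.
Chain via Copperline Textiles S.p.A. → Granite Realty LP (R2): 93% × 28% × 22% = 5.7288% of Oakhollow Trust.
Aggregating (R3): 15.7168% + 5.7288% = 21.4456%.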